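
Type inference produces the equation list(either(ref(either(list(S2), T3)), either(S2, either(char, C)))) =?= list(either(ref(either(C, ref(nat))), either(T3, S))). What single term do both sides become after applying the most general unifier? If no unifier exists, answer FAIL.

Decompose list/1: either(ref(either(list(S2), T3)), either(S2, either(char, C))) =?= either(ref(either(C, ref(nat))), either(T3, S)).
Decompose either/2: ref(either(list(S2), T3)) =?= ref(either(C, ref(nat))),  either(S2, either(char, C)) =?= either(T3, S).
Decompose ref/1: either(list(S2), T3) =?= either(C, ref(nat)).
Decompose either/2: list(S2) =?= C,  T3 =?= ref(nat).
Bind C := list(S2); substituting into the one remaining equation that mentions C gives: either(S2, either(char, list(S2))) =?= either(T3, S).
Bind T3 := ref(nat); substituting into the remaining equation gives: either(S2, either(char, list(S2))) =?= either(ref(nat), S).
Decompose either/2: S2 =?= ref(nat),  either(char, list(S2)) =?= S.
Bind S2 := ref(nat); substituting into the remaining equation gives: either(char, list(ref(nat))) =?= S. Substituting into the earlier binding gives C := list(ref(nat)).
Bind S := either(char, list(ref(nat))).
Applying the MGU to either side gives list(either(ref(either(list(ref(nat)), ref(nat))), either(ref(nat), either(char, list(ref(nat)))))).

list(either(ref(either(list(ref(nat)), ref(nat))), either(ref(nat), either(char, list(ref(nat))))))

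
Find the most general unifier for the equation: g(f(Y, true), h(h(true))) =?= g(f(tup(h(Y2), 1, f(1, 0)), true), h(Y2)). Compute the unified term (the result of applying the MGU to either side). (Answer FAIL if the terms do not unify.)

g(f(tup(h(h(true)), 1, f(1, 0)), true), h(h(true)))

Decompose g/2: f(Y, true) =?= f(tup(h(Y2), 1, f(1, 0)), true),  h(h(true)) =?= h(Y2).
Decompose f/2: Y =?= tup(h(Y2), 1, f(1, 0)),  true =?= true.
Bind Y := tup(h(Y2), 1, f(1, 0)); no other remaining equation mentions Y.
Delete trivial equation true =?= true.
Decompose h/1: h(true) =?= Y2.
Bind Y2 := h(true). Substituting into the earlier binding gives Y := tup(h(h(true)), 1, f(1, 0)).
Applying the MGU to either side gives g(f(tup(h(h(true)), 1, f(1, 0)), true), h(h(true))).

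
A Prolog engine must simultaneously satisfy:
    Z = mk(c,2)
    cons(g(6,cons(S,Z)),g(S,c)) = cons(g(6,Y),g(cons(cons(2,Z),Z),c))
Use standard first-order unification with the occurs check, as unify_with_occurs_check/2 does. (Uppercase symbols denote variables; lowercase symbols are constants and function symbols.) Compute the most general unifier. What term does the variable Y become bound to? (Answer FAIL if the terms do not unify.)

cons(cons(cons(2,mk(c,2)),mk(c,2)),mk(c,2))

Bind Z := mk(c,2); substituting into the remaining equation gives: cons(g(6,cons(S,mk(c,2))),g(S,c)) = cons(g(6,Y),g(cons(cons(2,mk(c,2)),mk(c,2)),c)).
Decompose cons/2: g(6,cons(S,mk(c,2))) = g(6,Y),  g(S,c) = g(cons(cons(2,mk(c,2)),mk(c,2)),c).
Decompose g/2: 6 = 6,  cons(S,mk(c,2)) = Y.
Delete trivial equation 6 = 6.
Bind Y := cons(S,mk(c,2)); no other remaining equation mentions Y.
Decompose g/2: S = cons(cons(2,mk(c,2)),mk(c,2)),  c = c.
Bind S := cons(cons(2,mk(c,2)),mk(c,2)); no other remaining equation mentions S. Substituting into the earlier binding gives Y := cons(cons(cons(2,mk(c,2)),mk(c,2)),mk(c,2)).
Delete trivial equation c = c.
MGU = { Z ↦ mk(c,2), Y ↦ cons(cons(cons(2,mk(c,2)),mk(c,2)),mk(c,2)), S ↦ cons(cons(2,mk(c,2)),mk(c,2)) }, so Y ↦ cons(cons(cons(2,mk(c,2)),mk(c,2)),mk(c,2)).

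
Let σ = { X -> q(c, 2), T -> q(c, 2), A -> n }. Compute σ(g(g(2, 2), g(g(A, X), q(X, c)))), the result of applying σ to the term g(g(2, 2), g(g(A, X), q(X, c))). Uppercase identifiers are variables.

Replace each occurrence of X with q(c, 2).
Replace each occurrence of A with n.
Result: g(g(2, 2), g(g(n, q(c, 2)), q(q(c, 2), c))).

g(g(2, 2), g(g(n, q(c, 2)), q(q(c, 2), c)))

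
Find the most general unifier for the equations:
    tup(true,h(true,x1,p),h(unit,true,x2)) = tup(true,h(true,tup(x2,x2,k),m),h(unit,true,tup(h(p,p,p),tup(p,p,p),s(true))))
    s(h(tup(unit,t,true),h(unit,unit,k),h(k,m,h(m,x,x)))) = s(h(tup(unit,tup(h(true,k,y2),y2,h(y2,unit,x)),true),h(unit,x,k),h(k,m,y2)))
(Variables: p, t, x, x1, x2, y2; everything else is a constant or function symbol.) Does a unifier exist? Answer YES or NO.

YES

Decompose tup/3: true = true,  h(true,x1,p) = h(true,tup(x2,x2,k),m),  h(unit,true,x2) = h(unit,true,tup(h(p,p,p),tup(p,p,p),s(true))).
Delete trivial equation true = true.
Decompose h/3: true = true,  x1 = tup(x2,x2,k),  p = m.
Delete trivial equation true = true.
Bind x1 := tup(x2,x2,k); no other remaining equation mentions x1.
Bind p := m; substituting into the one remaining equation that mentions p gives: h(unit,true,x2) = h(unit,true,tup(h(m,m,m),tup(m,m,m),s(true))).
Decompose h/3: unit = unit,  true = true,  x2 = tup(h(m,m,m),tup(m,m,m),s(true)).
Delete trivial equation unit = unit.
Delete trivial equation true = true.
Bind x2 := tup(h(m,m,m),tup(m,m,m),s(true)); no other remaining equation mentions x2. Substituting into the earlier binding gives x1 := tup(tup(h(m,m,m),tup(m,m,m),s(true)),tup(h(m,m,m),tup(m,m,m),s(true)),k).
Decompose s/1: h(tup(unit,t,true),h(unit,unit,k),h(k,m,h(m,x,x))) = h(tup(unit,tup(h(true,k,y2),y2,h(y2,unit,x)),true),h(unit,x,k),h(k,m,y2)).
Decompose h/3: tup(unit,t,true) = tup(unit,tup(h(true,k,y2),y2,h(y2,unit,x)),true),  h(unit,unit,k) = h(unit,x,k),  h(k,m,h(m,x,x)) = h(k,m,y2).
Decompose tup/3: unit = unit,  t = tup(h(true,k,y2),y2,h(y2,unit,x)),  true = true.
Delete trivial equation unit = unit.
Bind t := tup(h(true,k,y2),y2,h(y2,unit,x)); no other remaining equation mentions t.
Delete trivial equation true = true.
Decompose h/3: unit = unit,  unit = x,  k = k.
Delete trivial equation unit = unit.
Bind x := unit; substituting into the one remaining equation that mentions x gives: h(k,m,h(m,unit,unit)) = h(k,m,y2). Substituting into the earlier binding gives t := tup(h(true,k,y2),y2,h(y2,unit,unit)).
Delete trivial equation k = k.
Decompose h/3: k = k,  m = m,  h(m,unit,unit) = y2.
Delete trivial equation k = k.
Delete trivial equation m = m.
Bind y2 := h(m,unit,unit). Substituting into the earlier binding gives t := tup(h(true,k,h(m,unit,unit)),h(m,unit,unit),h(h(m,unit,unit),unit,unit)).
No equations remain and no clash or occurs-check failure arose, so a unifier exists.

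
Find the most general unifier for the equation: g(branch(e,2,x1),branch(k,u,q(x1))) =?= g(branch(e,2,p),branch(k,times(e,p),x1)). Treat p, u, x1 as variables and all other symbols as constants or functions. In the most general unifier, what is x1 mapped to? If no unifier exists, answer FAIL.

Decompose g/2: branch(e,2,x1) =?= branch(e,2,p),  branch(k,u,q(x1)) =?= branch(k,times(e,p),x1).
Decompose branch/3: e =?= e,  2 =?= 2,  x1 =?= p.
Delete trivial equation e =?= e.
Delete trivial equation 2 =?= 2.
Bind x1 := p; substituting into the remaining equation gives: branch(k,u,q(p)) =?= branch(k,times(e,p),p).
Decompose branch/3: k =?= k,  u =?= times(e,p),  q(p) =?= p.
Delete trivial equation k =?= k.
Bind u := times(e,p); no other remaining equation mentions u.
Occurs check fails: p occurs in q(p); the equation p =?= q(p) has no finite solution.

FAIL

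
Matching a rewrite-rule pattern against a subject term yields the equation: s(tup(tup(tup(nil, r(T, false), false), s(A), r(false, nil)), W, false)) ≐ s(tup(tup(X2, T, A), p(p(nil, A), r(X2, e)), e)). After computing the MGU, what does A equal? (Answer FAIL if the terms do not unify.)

FAIL

Decompose s/1: tup(tup(tup(nil, r(T, false), false), s(A), r(false, nil)), W, false) ≐ tup(tup(X2, T, A), p(p(nil, A), r(X2, e)), e).
Decompose tup/3: tup(tup(nil, r(T, false), false), s(A), r(false, nil)) ≐ tup(X2, T, A),  W ≐ p(p(nil, A), r(X2, e)),  false ≐ e.
Decompose tup/3: tup(nil, r(T, false), false) ≐ X2,  s(A) ≐ T,  r(false, nil) ≐ A.
Bind X2 := tup(nil, r(T, false), false); substituting into the one remaining equation that mentions X2 gives: W ≐ p(p(nil, A), r(tup(nil, r(T, false), false), e)).
Bind T := s(A); substituting into the one remaining equation that mentions T gives: W ≐ p(p(nil, A), r(tup(nil, r(s(A), false), false), e)). Substituting into the earlier binding gives X2 := tup(nil, r(s(A), false), false).
Bind A := r(false, nil); substituting into the one remaining equation that mentions A gives: W ≐ p(p(nil, r(false, nil)), r(tup(nil, r(s(r(false, nil)), false), false), e)). Substituting into the earlier bindings gives X2 := tup(nil, r(s(r(false, nil)), false), false), T := s(r(false, nil)).
Bind W := p(p(nil, r(false, nil)), r(tup(nil, r(s(r(false, nil)), false), false), e)); no other remaining equation mentions W.
Clash: constants false and e differ; no unifier exists.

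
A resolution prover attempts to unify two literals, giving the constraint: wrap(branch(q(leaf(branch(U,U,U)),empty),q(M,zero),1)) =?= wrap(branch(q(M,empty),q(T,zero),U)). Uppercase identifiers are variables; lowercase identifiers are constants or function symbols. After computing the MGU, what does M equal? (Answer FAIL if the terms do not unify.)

Decompose wrap/1: branch(q(leaf(branch(U,U,U)),empty),q(M,zero),1) =?= branch(q(M,empty),q(T,zero),U).
Decompose branch/3: q(leaf(branch(U,U,U)),empty) =?= q(M,empty),  q(M,zero) =?= q(T,zero),  1 =?= U.
Decompose q/2: leaf(branch(U,U,U)) =?= M,  empty =?= empty.
Bind M := leaf(branch(U,U,U)); substituting into the one remaining equation that mentions M gives: q(leaf(branch(U,U,U)),zero) =?= q(T,zero).
Delete trivial equation empty =?= empty.
Decompose q/2: leaf(branch(U,U,U)) =?= T,  zero =?= zero.
Bind T := leaf(branch(U,U,U)); no other remaining equation mentions T.
Delete trivial equation zero =?= zero.
Bind U := 1. Substituting into the earlier bindings gives M := leaf(branch(1,1,1)), T := leaf(branch(1,1,1)).
MGU = { M -> leaf(branch(1,1,1)), T -> leaf(branch(1,1,1)), U -> 1 }, so M -> leaf(branch(1,1,1)).

leaf(branch(1,1,1))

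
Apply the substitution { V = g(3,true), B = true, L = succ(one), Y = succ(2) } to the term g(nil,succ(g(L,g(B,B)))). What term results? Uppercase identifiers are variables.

Replace each occurrence of B with true.
Replace each occurrence of L with succ(one).
Result: g(nil,succ(g(succ(one),g(true,true)))).

g(nil,succ(g(succ(one),g(true,true))))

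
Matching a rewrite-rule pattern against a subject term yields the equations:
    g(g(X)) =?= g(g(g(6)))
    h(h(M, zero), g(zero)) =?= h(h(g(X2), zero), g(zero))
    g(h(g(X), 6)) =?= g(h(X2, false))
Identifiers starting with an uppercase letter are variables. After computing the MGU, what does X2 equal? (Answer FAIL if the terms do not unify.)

FAIL

Decompose g/1: g(X) =?= g(g(6)).
Decompose g/1: X =?= g(6).
Bind X := g(6); substituting into the one remaining equation that mentions X gives: g(h(g(g(6)), 6)) =?= g(h(X2, false)).
Decompose h/2: h(M, zero) =?= h(g(X2), zero),  g(zero) =?= g(zero).
Decompose h/2: M =?= g(X2),  zero =?= zero.
Bind M := g(X2); no other remaining equation mentions M.
Delete trivial equation zero =?= zero.
Delete trivial equation g(zero) =?= g(zero).
Decompose g/1: h(g(g(6)), 6) =?= h(X2, false).
Decompose h/2: g(g(6)) =?= X2,  6 =?= false.
Bind X2 := g(g(6)); no other remaining equation mentions X2. Substituting into the earlier binding gives M := g(g(g(6))).
Clash: constants 6 and false differ; no unifier exists.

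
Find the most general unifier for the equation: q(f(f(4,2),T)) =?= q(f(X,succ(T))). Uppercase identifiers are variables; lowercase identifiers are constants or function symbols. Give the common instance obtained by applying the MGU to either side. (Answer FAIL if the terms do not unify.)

FAIL

Decompose q/1: f(f(4,2),T) =?= f(X,succ(T)).
Decompose f/2: f(4,2) =?= X,  T =?= succ(T).
Bind X := f(4,2); no other remaining equation mentions X.
Occurs check fails: T occurs in succ(T); the equation T =?= succ(T) has no finite solution.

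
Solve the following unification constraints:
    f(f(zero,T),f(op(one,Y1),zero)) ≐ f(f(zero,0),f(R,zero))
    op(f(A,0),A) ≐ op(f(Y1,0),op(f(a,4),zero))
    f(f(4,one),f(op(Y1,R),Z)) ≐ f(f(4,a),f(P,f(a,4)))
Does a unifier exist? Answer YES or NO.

NO

Decompose f/2: f(zero,T) ≐ f(zero,0),  f(op(one,Y1),zero) ≐ f(R,zero).
Decompose f/2: zero ≐ zero,  T ≐ 0.
Delete trivial equation zero ≐ zero.
Bind T := 0; no other remaining equation mentions T.
Decompose f/2: op(one,Y1) ≐ R,  zero ≐ zero.
Bind R := op(one,Y1); substituting into the one remaining equation that mentions R gives: f(f(4,one),f(op(Y1,op(one,Y1)),Z)) ≐ f(f(4,a),f(P,f(a,4))).
Delete trivial equation zero ≐ zero.
Decompose op/2: f(A,0) ≐ f(Y1,0),  A ≐ op(f(a,4),zero).
Decompose f/2: A ≐ Y1,  0 ≐ 0.
Bind A := Y1; substituting into the one remaining equation that mentions A gives: Y1 ≐ op(f(a,4),zero).
Delete trivial equation 0 ≐ 0.
Bind Y1 := op(f(a,4),zero); substituting into the remaining equation gives: f(f(4,one),f(op(op(f(a,4),zero),op(one,op(f(a,4),zero))),Z)) ≐ f(f(4,a),f(P,f(a,4))). Substituting into the earlier bindings gives R := op(one,op(f(a,4),zero)), A := op(f(a,4),zero).
Decompose f/2: f(4,one) ≐ f(4,a),  f(op(op(f(a,4),zero),op(one,op(f(a,4),zero))),Z) ≐ f(P,f(a,4)).
Decompose f/2: 4 ≐ 4,  one ≐ a.
Delete trivial equation 4 ≐ 4.
Clash: constants one and a differ; no unifier exists.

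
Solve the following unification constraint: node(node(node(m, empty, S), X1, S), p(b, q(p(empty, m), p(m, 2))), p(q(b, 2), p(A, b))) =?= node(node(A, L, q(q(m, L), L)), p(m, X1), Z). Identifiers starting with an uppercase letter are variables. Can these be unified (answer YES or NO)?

NO

Decompose node/3: node(node(m, empty, S), X1, S) =?= node(A, L, q(q(m, L), L)),  p(b, q(p(empty, m), p(m, 2))) =?= p(m, X1),  p(q(b, 2), p(A, b)) =?= Z.
Decompose node/3: node(m, empty, S) =?= A,  X1 =?= L,  S =?= q(q(m, L), L).
Bind A := node(m, empty, S); substituting into the one remaining equation that mentions A gives: p(q(b, 2), p(node(m, empty, S), b)) =?= Z.
Bind X1 := L; substituting into the one remaining equation that mentions X1 gives: p(b, q(p(empty, m), p(m, 2))) =?= p(m, L).
Bind S := q(q(m, L), L); substituting into the one remaining equation that mentions S gives: p(q(b, 2), p(node(m, empty, q(q(m, L), L)), b)) =?= Z. Substituting into the earlier binding gives A := node(m, empty, q(q(m, L), L)).
Decompose p/2: b =?= m,  q(p(empty, m), p(m, 2)) =?= L.
Clash: constants b and m differ; no unifier exists.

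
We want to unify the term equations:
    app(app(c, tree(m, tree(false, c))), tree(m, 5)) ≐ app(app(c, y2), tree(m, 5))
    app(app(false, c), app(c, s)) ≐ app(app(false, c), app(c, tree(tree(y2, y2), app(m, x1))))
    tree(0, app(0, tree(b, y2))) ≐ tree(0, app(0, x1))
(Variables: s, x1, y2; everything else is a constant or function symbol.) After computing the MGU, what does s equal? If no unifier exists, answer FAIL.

tree(tree(tree(m, tree(false, c)), tree(m, tree(false, c))), app(m, tree(b, tree(m, tree(false, c)))))

Decompose app/2: app(c, tree(m, tree(false, c))) ≐ app(c, y2),  tree(m, 5) ≐ tree(m, 5).
Decompose app/2: c ≐ c,  tree(m, tree(false, c)) ≐ y2.
Delete trivial equation c ≐ c.
Bind y2 := tree(m, tree(false, c)); substituting into the 2 remaining equations that mention y2 gives: app(app(false, c), app(c, s)) ≐ app(app(false, c), app(c, tree(tree(tree(m, tree(false, c)), tree(m, tree(false, c))), app(m, x1)))),  tree(0, app(0, tree(b, tree(m, tree(false, c))))) ≐ tree(0, app(0, x1)).
Delete trivial equation tree(m, 5) ≐ tree(m, 5).
Decompose app/2: app(false, c) ≐ app(false, c),  app(c, s) ≐ app(c, tree(tree(tree(m, tree(false, c)), tree(m, tree(false, c))), app(m, x1))).
Delete trivial equation app(false, c) ≐ app(false, c).
Decompose app/2: c ≐ c,  s ≐ tree(tree(tree(m, tree(false, c)), tree(m, tree(false, c))), app(m, x1)).
Delete trivial equation c ≐ c.
Bind s := tree(tree(tree(m, tree(false, c)), tree(m, tree(false, c))), app(m, x1)); no other remaining equation mentions s.
Decompose tree/2: 0 ≐ 0,  app(0, tree(b, tree(m, tree(false, c)))) ≐ app(0, x1).
Delete trivial equation 0 ≐ 0.
Decompose app/2: 0 ≐ 0,  tree(b, tree(m, tree(false, c))) ≐ x1.
Delete trivial equation 0 ≐ 0.
Bind x1 := tree(b, tree(m, tree(false, c))). Substituting into the earlier binding gives s := tree(tree(tree(m, tree(false, c)), tree(m, tree(false, c))), app(m, tree(b, tree(m, tree(false, c))))).
MGU = { y2 ↦ tree(m, tree(false, c)), s ↦ tree(tree(tree(m, tree(false, c)), tree(m, tree(false, c))), app(m, tree(b, tree(m, tree(false, c))))), x1 ↦ tree(b, tree(m, tree(false, c))) }, so s ↦ tree(tree(tree(m, tree(false, c)), tree(m, tree(false, c))), app(m, tree(b, tree(m, tree(false, c))))).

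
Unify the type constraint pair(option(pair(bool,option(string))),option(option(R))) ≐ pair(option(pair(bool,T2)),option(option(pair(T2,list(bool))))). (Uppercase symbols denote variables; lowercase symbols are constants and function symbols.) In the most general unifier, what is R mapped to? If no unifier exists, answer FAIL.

pair(option(string),list(bool))

Decompose pair/2: option(pair(bool,option(string))) ≐ option(pair(bool,T2)),  option(option(R)) ≐ option(option(pair(T2,list(bool)))).
Decompose option/1: pair(bool,option(string)) ≐ pair(bool,T2).
Decompose pair/2: bool ≐ bool,  option(string) ≐ T2.
Delete trivial equation bool ≐ bool.
Bind T2 := option(string); substituting into the remaining equation gives: option(option(R)) ≐ option(option(pair(option(string),list(bool)))).
Decompose option/1: option(R) ≐ option(pair(option(string),list(bool))).
Decompose option/1: R ≐ pair(option(string),list(bool)).
Bind R := pair(option(string),list(bool)).
MGU = { T2 -> option(string), R -> pair(option(string),list(bool)) }, so R -> pair(option(string),list(bool)).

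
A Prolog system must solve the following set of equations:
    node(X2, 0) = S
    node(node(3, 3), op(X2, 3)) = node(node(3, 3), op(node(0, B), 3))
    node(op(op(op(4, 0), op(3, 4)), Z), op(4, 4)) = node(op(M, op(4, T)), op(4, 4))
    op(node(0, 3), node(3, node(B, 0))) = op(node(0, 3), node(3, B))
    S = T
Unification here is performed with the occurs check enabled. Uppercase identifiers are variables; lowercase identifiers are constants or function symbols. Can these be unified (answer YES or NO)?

Bind S := node(X2, 0); substituting into the one remaining equation that mentions S gives: node(X2, 0) = T.
Decompose node/2: node(3, 3) = node(3, 3),  op(X2, 3) = op(node(0, B), 3).
Delete trivial equation node(3, 3) = node(3, 3).
Decompose op/2: X2 = node(0, B),  3 = 3.
Bind X2 := node(0, B); substituting into the one remaining equation that mentions X2 gives: node(node(0, B), 0) = T. Substituting into the earlier binding gives S := node(node(0, B), 0).
Delete trivial equation 3 = 3.
Decompose node/2: op(op(op(4, 0), op(3, 4)), Z) = op(M, op(4, T)),  op(4, 4) = op(4, 4).
Decompose op/2: op(op(4, 0), op(3, 4)) = M,  Z = op(4, T).
Bind M := op(op(4, 0), op(3, 4)); no other remaining equation mentions M.
Bind Z := op(4, T); no other remaining equation mentions Z.
Delete trivial equation op(4, 4) = op(4, 4).
Decompose op/2: node(0, 3) = node(0, 3),  node(3, node(B, 0)) = node(3, B).
Delete trivial equation node(0, 3) = node(0, 3).
Decompose node/2: 3 = 3,  node(B, 0) = B.
Delete trivial equation 3 = 3.
Occurs check fails: B occurs in node(B, 0); the equation B = node(B, 0) has no finite solution.

NO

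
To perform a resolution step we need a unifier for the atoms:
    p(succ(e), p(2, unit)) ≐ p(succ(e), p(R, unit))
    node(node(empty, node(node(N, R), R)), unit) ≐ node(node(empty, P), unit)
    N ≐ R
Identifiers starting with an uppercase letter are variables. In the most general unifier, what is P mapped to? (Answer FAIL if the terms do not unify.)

Decompose p/2: succ(e) ≐ succ(e),  p(2, unit) ≐ p(R, unit).
Delete trivial equation succ(e) ≐ succ(e).
Decompose p/2: 2 ≐ R,  unit ≐ unit.
Bind R := 2; substituting into the 2 remaining equations that mention R gives: node(node(empty, node(node(N, 2), 2)), unit) ≐ node(node(empty, P), unit),  N ≐ 2.
Delete trivial equation unit ≐ unit.
Decompose node/2: node(empty, node(node(N, 2), 2)) ≐ node(empty, P),  unit ≐ unit.
Decompose node/2: empty ≐ empty,  node(node(N, 2), 2) ≐ P.
Delete trivial equation empty ≐ empty.
Bind P := node(node(N, 2), 2); no other remaining equation mentions P.
Delete trivial equation unit ≐ unit.
Bind N := 2. Substituting into the earlier binding gives P := node(node(2, 2), 2).
MGU = { R := 2, P := node(node(2, 2), 2), N := 2 }, so P := node(node(2, 2), 2).

node(node(2, 2), 2)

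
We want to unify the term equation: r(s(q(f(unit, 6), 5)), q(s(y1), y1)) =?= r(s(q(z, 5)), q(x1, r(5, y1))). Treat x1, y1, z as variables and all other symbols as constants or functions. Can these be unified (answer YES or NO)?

NO

Decompose r/2: s(q(f(unit, 6), 5)) =?= s(q(z, 5)),  q(s(y1), y1) =?= q(x1, r(5, y1)).
Decompose s/1: q(f(unit, 6), 5) =?= q(z, 5).
Decompose q/2: f(unit, 6) =?= z,  5 =?= 5.
Bind z := f(unit, 6); no other remaining equation mentions z.
Delete trivial equation 5 =?= 5.
Decompose q/2: s(y1) =?= x1,  y1 =?= r(5, y1).
Bind x1 := s(y1); no other remaining equation mentions x1.
Occurs check fails: y1 occurs in r(5, y1); the equation y1 =?= r(5, y1) has no finite solution.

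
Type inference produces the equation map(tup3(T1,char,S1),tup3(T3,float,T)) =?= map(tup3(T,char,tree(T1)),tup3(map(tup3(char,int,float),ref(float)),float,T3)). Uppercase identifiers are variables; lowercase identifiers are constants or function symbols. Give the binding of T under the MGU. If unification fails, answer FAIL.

Decompose map/2: tup3(T1,char,S1) =?= tup3(T,char,tree(T1)),  tup3(T3,float,T) =?= tup3(map(tup3(char,int,float),ref(float)),float,T3).
Decompose tup3/3: T1 =?= T,  char =?= char,  S1 =?= tree(T1).
Bind T1 := T; substituting into the one remaining equation that mentions T1 gives: S1 =?= tree(T).
Delete trivial equation char =?= char.
Bind S1 := tree(T); no other remaining equation mentions S1.
Decompose tup3/3: T3 =?= map(tup3(char,int,float),ref(float)),  float =?= float,  T =?= T3.
Bind T3 := map(tup3(char,int,float),ref(float)); substituting into the one remaining equation that mentions T3 gives: T =?= map(tup3(char,int,float),ref(float)).
Delete trivial equation float =?= float.
Bind T := map(tup3(char,int,float),ref(float)). Substituting into the earlier bindings gives T1 := map(tup3(char,int,float),ref(float)), S1 := tree(map(tup3(char,int,float),ref(float))).
MGU = { T1 -> map(tup3(char,int,float),ref(float)), S1 -> tree(map(tup3(char,int,float),ref(float))), T3 -> map(tup3(char,int,float),ref(float)), T -> map(tup3(char,int,float),ref(float)) }, so T -> map(tup3(char,int,float),ref(float)).

map(tup3(char,int,float),ref(float))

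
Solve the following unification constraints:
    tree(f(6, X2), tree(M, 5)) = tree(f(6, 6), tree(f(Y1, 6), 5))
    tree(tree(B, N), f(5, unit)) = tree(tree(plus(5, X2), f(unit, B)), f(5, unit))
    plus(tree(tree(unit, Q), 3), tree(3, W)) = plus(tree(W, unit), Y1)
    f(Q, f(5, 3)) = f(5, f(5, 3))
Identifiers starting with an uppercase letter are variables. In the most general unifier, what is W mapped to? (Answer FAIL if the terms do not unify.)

Decompose tree/2: f(6, X2) = f(6, 6),  tree(M, 5) = tree(f(Y1, 6), 5).
Decompose f/2: 6 = 6,  X2 = 6.
Delete trivial equation 6 = 6.
Bind X2 := 6; substituting into the one remaining equation that mentions X2 gives: tree(tree(B, N), f(5, unit)) = tree(tree(plus(5, 6), f(unit, B)), f(5, unit)).
Decompose tree/2: M = f(Y1, 6),  5 = 5.
Bind M := f(Y1, 6); no other remaining equation mentions M.
Delete trivial equation 5 = 5.
Decompose tree/2: tree(B, N) = tree(plus(5, 6), f(unit, B)),  f(5, unit) = f(5, unit).
Decompose tree/2: B = plus(5, 6),  N = f(unit, B).
Bind B := plus(5, 6); substituting into the one remaining equation that mentions B gives: N = f(unit, plus(5, 6)).
Bind N := f(unit, plus(5, 6)); no other remaining equation mentions N.
Delete trivial equation f(5, unit) = f(5, unit).
Decompose plus/2: tree(tree(unit, Q), 3) = tree(W, unit),  tree(3, W) = Y1.
Decompose tree/2: tree(unit, Q) = W,  3 = unit.
Bind W := tree(unit, Q); substituting into the one remaining equation that mentions W gives: tree(3, tree(unit, Q)) = Y1.
Clash: constants 3 and unit differ; no unifier exists.

FAIL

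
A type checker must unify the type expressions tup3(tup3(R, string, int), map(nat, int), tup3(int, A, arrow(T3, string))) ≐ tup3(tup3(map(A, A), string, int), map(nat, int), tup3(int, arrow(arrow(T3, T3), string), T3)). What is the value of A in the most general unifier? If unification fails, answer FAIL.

FAIL

Decompose tup3/3: tup3(R, string, int) ≐ tup3(map(A, A), string, int),  map(nat, int) ≐ map(nat, int),  tup3(int, A, arrow(T3, string)) ≐ tup3(int, arrow(arrow(T3, T3), string), T3).
Decompose tup3/3: R ≐ map(A, A),  string ≐ string,  int ≐ int.
Bind R := map(A, A); no other remaining equation mentions R.
Delete trivial equation string ≐ string.
Delete trivial equation int ≐ int.
Delete trivial equation map(nat, int) ≐ map(nat, int).
Decompose tup3/3: int ≐ int,  A ≐ arrow(arrow(T3, T3), string),  arrow(T3, string) ≐ T3.
Delete trivial equation int ≐ int.
Bind A := arrow(arrow(T3, T3), string); no other remaining equation mentions A. Substituting into the earlier binding gives R := map(arrow(arrow(T3, T3), string), arrow(arrow(T3, T3), string)).
Occurs check fails: T3 occurs in arrow(T3, string); the equation T3 ≐ arrow(T3, string) has no finite solution.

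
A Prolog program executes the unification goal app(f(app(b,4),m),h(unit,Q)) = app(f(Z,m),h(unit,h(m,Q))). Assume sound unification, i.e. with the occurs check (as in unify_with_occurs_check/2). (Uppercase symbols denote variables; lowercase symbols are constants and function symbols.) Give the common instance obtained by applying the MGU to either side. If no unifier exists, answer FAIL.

FAIL

Decompose app/2: f(app(b,4),m) = f(Z,m),  h(unit,Q) = h(unit,h(m,Q)).
Decompose f/2: app(b,4) = Z,  m = m.
Bind Z := app(b,4); no other remaining equation mentions Z.
Delete trivial equation m = m.
Decompose h/2: unit = unit,  Q = h(m,Q).
Delete trivial equation unit = unit.
Occurs check fails: Q occurs in h(m,Q); the equation Q = h(m,Q) has no finite solution.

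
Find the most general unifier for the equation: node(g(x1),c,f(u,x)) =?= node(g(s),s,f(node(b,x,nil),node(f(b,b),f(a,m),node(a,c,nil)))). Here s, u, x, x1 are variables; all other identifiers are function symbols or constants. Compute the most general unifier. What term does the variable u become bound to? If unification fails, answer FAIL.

Decompose node/3: g(x1) =?= g(s),  c =?= s,  f(u,x) =?= f(node(b,x,nil),node(f(b,b),f(a,m),node(a,c,nil))).
Decompose g/1: x1 =?= s.
Bind x1 := s; no other remaining equation mentions x1.
Bind s := c; no other remaining equation mentions s. Substituting into the earlier binding gives x1 := c.
Decompose f/2: u =?= node(b,x,nil),  x =?= node(f(b,b),f(a,m),node(a,c,nil)).
Bind u := node(b,x,nil); no other remaining equation mentions u.
Bind x := node(f(b,b),f(a,m),node(a,c,nil)). Substituting into the earlier binding gives u := node(b,node(f(b,b),f(a,m),node(a,c,nil)),nil).
MGU = { x1 -> c, s -> c, u -> node(b,node(f(b,b),f(a,m),node(a,c,nil)),nil), x -> node(f(b,b),f(a,m),node(a,c,nil)) }, so u -> node(b,node(f(b,b),f(a,m),node(a,c,nil)),nil).

node(b,node(f(b,b),f(a,m),node(a,c,nil)),nil)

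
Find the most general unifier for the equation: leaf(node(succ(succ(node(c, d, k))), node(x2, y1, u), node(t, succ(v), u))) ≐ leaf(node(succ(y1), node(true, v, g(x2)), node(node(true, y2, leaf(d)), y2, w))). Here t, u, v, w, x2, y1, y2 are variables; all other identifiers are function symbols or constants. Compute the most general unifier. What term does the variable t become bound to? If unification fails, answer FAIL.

node(true, succ(succ(node(c, d, k))), leaf(d))

Decompose leaf/1: node(succ(succ(node(c, d, k))), node(x2, y1, u), node(t, succ(v), u)) ≐ node(succ(y1), node(true, v, g(x2)), node(node(true, y2, leaf(d)), y2, w)).
Decompose node/3: succ(succ(node(c, d, k))) ≐ succ(y1),  node(x2, y1, u) ≐ node(true, v, g(x2)),  node(t, succ(v), u) ≐ node(node(true, y2, leaf(d)), y2, w).
Decompose succ/1: succ(node(c, d, k)) ≐ y1.
Bind y1 := succ(node(c, d, k)); substituting into the one remaining equation that mentions y1 gives: node(x2, succ(node(c, d, k)), u) ≐ node(true, v, g(x2)).
Decompose node/3: x2 ≐ true,  succ(node(c, d, k)) ≐ v,  u ≐ g(x2).
Bind x2 := true; substituting into the one remaining equation that mentions x2 gives: u ≐ g(true).
Bind v := succ(node(c, d, k)); substituting into the one remaining equation that mentions v gives: node(t, succ(succ(node(c, d, k))), u) ≐ node(node(true, y2, leaf(d)), y2, w).
Bind u := g(true); substituting into the remaining equation gives: node(t, succ(succ(node(c, d, k))), g(true)) ≐ node(node(true, y2, leaf(d)), y2, w).
Decompose node/3: t ≐ node(true, y2, leaf(d)),  succ(succ(node(c, d, k))) ≐ y2,  g(true) ≐ w.
Bind t := node(true, y2, leaf(d)); no other remaining equation mentions t.
Bind y2 := succ(succ(node(c, d, k))); no other remaining equation mentions y2. Substituting into the earlier binding gives t := node(true, succ(succ(node(c, d, k))), leaf(d)).
Bind w := g(true).
MGU = { y1 -> succ(node(c, d, k)), x2 -> true, v -> succ(node(c, d, k)), u -> g(true), t -> node(true, succ(succ(node(c, d, k))), leaf(d)), y2 -> succ(succ(node(c, d, k))), w -> g(true) }, so t -> node(true, succ(succ(node(c, d, k))), leaf(d)).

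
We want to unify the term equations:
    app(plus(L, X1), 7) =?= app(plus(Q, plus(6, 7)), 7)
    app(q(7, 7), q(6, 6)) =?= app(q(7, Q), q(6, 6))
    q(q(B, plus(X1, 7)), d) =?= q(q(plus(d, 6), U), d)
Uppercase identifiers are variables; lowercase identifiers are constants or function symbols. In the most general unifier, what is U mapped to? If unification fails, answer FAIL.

Decompose app/2: plus(L, X1) =?= plus(Q, plus(6, 7)),  7 =?= 7.
Decompose plus/2: L =?= Q,  X1 =?= plus(6, 7).
Bind L := Q; no other remaining equation mentions L.
Bind X1 := plus(6, 7); substituting into the one remaining equation that mentions X1 gives: q(q(B, plus(plus(6, 7), 7)), d) =?= q(q(plus(d, 6), U), d).
Delete trivial equation 7 =?= 7.
Decompose app/2: q(7, 7) =?= q(7, Q),  q(6, 6) =?= q(6, 6).
Decompose q/2: 7 =?= 7,  7 =?= Q.
Delete trivial equation 7 =?= 7.
Bind Q := 7; no other remaining equation mentions Q. Substituting into the earlier binding gives L := 7.
Delete trivial equation q(6, 6) =?= q(6, 6).
Decompose q/2: q(B, plus(plus(6, 7), 7)) =?= q(plus(d, 6), U),  d =?= d.
Decompose q/2: B =?= plus(d, 6),  plus(plus(6, 7), 7) =?= U.
Bind B := plus(d, 6); no other remaining equation mentions B.
Bind U := plus(plus(6, 7), 7); no other remaining equation mentions U.
Delete trivial equation d =?= d.
MGU = { L ↦ 7, X1 ↦ plus(6, 7), Q ↦ 7, B ↦ plus(d, 6), U ↦ plus(plus(6, 7), 7) }, so U ↦ plus(plus(6, 7), 7).

plus(plus(6, 7), 7)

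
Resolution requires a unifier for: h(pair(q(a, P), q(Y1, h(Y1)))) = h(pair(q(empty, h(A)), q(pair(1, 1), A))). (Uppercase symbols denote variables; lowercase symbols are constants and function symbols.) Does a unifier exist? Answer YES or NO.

NO

Decompose h/1: pair(q(a, P), q(Y1, h(Y1))) = pair(q(empty, h(A)), q(pair(1, 1), A)).
Decompose pair/2: q(a, P) = q(empty, h(A)),  q(Y1, h(Y1)) = q(pair(1, 1), A).
Decompose q/2: a = empty,  P = h(A).
Clash: constants a and empty differ; no unifier exists.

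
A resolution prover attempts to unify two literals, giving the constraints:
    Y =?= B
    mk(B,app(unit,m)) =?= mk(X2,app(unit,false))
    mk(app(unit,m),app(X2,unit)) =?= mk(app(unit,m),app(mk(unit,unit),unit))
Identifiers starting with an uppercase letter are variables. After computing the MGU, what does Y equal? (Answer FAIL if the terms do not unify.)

FAIL

Bind Y := B; no other remaining equation mentions Y.
Decompose mk/2: B =?= X2,  app(unit,m) =?= app(unit,false).
Bind B := X2; no other remaining equation mentions B. Substituting into the earlier binding gives Y := X2.
Decompose app/2: unit =?= unit,  m =?= false.
Delete trivial equation unit =?= unit.
Clash: constants m and false differ; no unifier exists.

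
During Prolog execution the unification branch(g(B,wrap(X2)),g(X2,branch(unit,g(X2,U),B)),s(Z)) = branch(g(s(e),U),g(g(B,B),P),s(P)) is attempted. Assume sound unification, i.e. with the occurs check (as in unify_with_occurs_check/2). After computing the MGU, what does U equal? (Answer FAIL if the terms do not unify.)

wrap(g(s(e),s(e)))

Decompose branch/3: g(B,wrap(X2)) = g(s(e),U),  g(X2,branch(unit,g(X2,U),B)) = g(g(B,B),P),  s(Z) = s(P).
Decompose g/2: B = s(e),  wrap(X2) = U.
Bind B := s(e); substituting into the one remaining equation that mentions B gives: g(X2,branch(unit,g(X2,U),s(e))) = g(g(s(e),s(e)),P).
Bind U := wrap(X2); substituting into the one remaining equation that mentions U gives: g(X2,branch(unit,g(X2,wrap(X2)),s(e))) = g(g(s(e),s(e)),P).
Decompose g/2: X2 = g(s(e),s(e)),  branch(unit,g(X2,wrap(X2)),s(e)) = P.
Bind X2 := g(s(e),s(e)); substituting into the one remaining equation that mentions X2 gives: branch(unit,g(g(s(e),s(e)),wrap(g(s(e),s(e)))),s(e)) = P. Substituting into the earlier binding gives U := wrap(g(s(e),s(e))).
Bind P := branch(unit,g(g(s(e),s(e)),wrap(g(s(e),s(e)))),s(e)); substituting into the remaining equation gives: s(Z) = s(branch(unit,g(g(s(e),s(e)),wrap(g(s(e),s(e)))),s(e))).
Decompose s/1: Z = branch(unit,g(g(s(e),s(e)),wrap(g(s(e),s(e)))),s(e)).
Bind Z := branch(unit,g(g(s(e),s(e)),wrap(g(s(e),s(e)))),s(e)).
MGU = { B = s(e), U = wrap(g(s(e),s(e))), X2 = g(s(e),s(e)), P = branch(unit,g(g(s(e),s(e)),wrap(g(s(e),s(e)))),s(e)), Z = branch(unit,g(g(s(e),s(e)),wrap(g(s(e),s(e)))),s(e)) }, so U = wrap(g(s(e),s(e))).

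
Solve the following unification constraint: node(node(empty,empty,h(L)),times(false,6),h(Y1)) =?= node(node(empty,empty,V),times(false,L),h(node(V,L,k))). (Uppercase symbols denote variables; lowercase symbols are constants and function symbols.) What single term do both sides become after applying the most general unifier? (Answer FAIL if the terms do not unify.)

Decompose node/3: node(empty,empty,h(L)) =?= node(empty,empty,V),  times(false,6) =?= times(false,L),  h(Y1) =?= h(node(V,L,k)).
Decompose node/3: empty =?= empty,  empty =?= empty,  h(L) =?= V.
Delete trivial equation empty =?= empty.
Delete trivial equation empty =?= empty.
Bind V := h(L); substituting into the one remaining equation that mentions V gives: h(Y1) =?= h(node(h(L),L,k)).
Decompose times/2: false =?= false,  6 =?= L.
Delete trivial equation false =?= false.
Bind L := 6; substituting into the remaining equation gives: h(Y1) =?= h(node(h(6),6,k)). Substituting into the earlier binding gives V := h(6).
Decompose h/1: Y1 =?= node(h(6),6,k).
Bind Y1 := node(h(6),6,k).
Applying the MGU to either side gives node(node(empty,empty,h(6)),times(false,6),h(node(h(6),6,k))).

node(node(empty,empty,h(6)),times(false,6),h(node(h(6),6,k)))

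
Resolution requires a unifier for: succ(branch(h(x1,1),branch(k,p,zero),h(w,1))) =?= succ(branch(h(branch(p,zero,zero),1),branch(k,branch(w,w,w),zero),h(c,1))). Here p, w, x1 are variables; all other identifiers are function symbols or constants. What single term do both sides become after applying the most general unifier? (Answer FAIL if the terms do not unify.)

succ(branch(h(branch(branch(c,c,c),zero,zero),1),branch(k,branch(c,c,c),zero),h(c,1)))

Decompose succ/1: branch(h(x1,1),branch(k,p,zero),h(w,1)) =?= branch(h(branch(p,zero,zero),1),branch(k,branch(w,w,w),zero),h(c,1)).
Decompose branch/3: h(x1,1) =?= h(branch(p,zero,zero),1),  branch(k,p,zero) =?= branch(k,branch(w,w,w),zero),  h(w,1) =?= h(c,1).
Decompose h/2: x1 =?= branch(p,zero,zero),  1 =?= 1.
Bind x1 := branch(p,zero,zero); no other remaining equation mentions x1.
Delete trivial equation 1 =?= 1.
Decompose branch/3: k =?= k,  p =?= branch(w,w,w),  zero =?= zero.
Delete trivial equation k =?= k.
Bind p := branch(w,w,w); no other remaining equation mentions p. Substituting into the earlier binding gives x1 := branch(branch(w,w,w),zero,zero).
Delete trivial equation zero =?= zero.
Decompose h/2: w =?= c,  1 =?= 1.
Bind w := c; no other remaining equation mentions w. Substituting into the earlier bindings gives x1 := branch(branch(c,c,c),zero,zero), p := branch(c,c,c).
Delete trivial equation 1 =?= 1.
Applying the MGU to either side gives succ(branch(h(branch(branch(c,c,c),zero,zero),1),branch(k,branch(c,c,c),zero),h(c,1))).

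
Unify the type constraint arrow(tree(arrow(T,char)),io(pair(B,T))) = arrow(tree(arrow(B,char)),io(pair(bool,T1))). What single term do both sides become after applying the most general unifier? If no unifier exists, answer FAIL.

Decompose arrow/2: tree(arrow(T,char)) = tree(arrow(B,char)),  io(pair(B,T)) = io(pair(bool,T1)).
Decompose tree/1: arrow(T,char) = arrow(B,char).
Decompose arrow/2: T = B,  char = char.
Bind T := B; substituting into the one remaining equation that mentions T gives: io(pair(B,B)) = io(pair(bool,T1)).
Delete trivial equation char = char.
Decompose io/1: pair(B,B) = pair(bool,T1).
Decompose pair/2: B = bool,  B = T1.
Bind B := bool; substituting into the remaining equation gives: bool = T1. Substituting into the earlier binding gives T := bool.
Bind T1 := bool.
Applying the MGU to either side gives arrow(tree(arrow(bool,char)),io(pair(bool,bool))).

arrow(tree(arrow(bool,char)),io(pair(bool,bool)))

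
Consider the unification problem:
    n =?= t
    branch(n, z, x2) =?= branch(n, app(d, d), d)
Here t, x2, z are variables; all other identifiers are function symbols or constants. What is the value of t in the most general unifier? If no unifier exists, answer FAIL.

Bind t := n; no other remaining equation mentions t.
Decompose branch/3: n =?= n,  z =?= app(d, d),  x2 =?= d.
Delete trivial equation n =?= n.
Bind z := app(d, d); no other remaining equation mentions z.
Bind x2 := d.
MGU = { t ↦ n, z ↦ app(d, d), x2 ↦ d }, so t ↦ n.

n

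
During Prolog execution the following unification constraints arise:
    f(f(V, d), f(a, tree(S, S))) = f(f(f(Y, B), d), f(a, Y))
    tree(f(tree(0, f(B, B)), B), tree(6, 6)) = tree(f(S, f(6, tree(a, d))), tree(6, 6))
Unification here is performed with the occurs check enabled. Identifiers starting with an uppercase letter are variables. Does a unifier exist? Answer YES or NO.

YES

Decompose f/2: f(V, d) = f(f(Y, B), d),  f(a, tree(S, S)) = f(a, Y).
Decompose f/2: V = f(Y, B),  d = d.
Bind V := f(Y, B); no other remaining equation mentions V.
Delete trivial equation d = d.
Decompose f/2: a = a,  tree(S, S) = Y.
Delete trivial equation a = a.
Bind Y := tree(S, S); no other remaining equation mentions Y. Substituting into the earlier binding gives V := f(tree(S, S), B).
Decompose tree/2: f(tree(0, f(B, B)), B) = f(S, f(6, tree(a, d))),  tree(6, 6) = tree(6, 6).
Decompose f/2: tree(0, f(B, B)) = S,  B = f(6, tree(a, d)).
Bind S := tree(0, f(B, B)); no other remaining equation mentions S. Substituting into the earlier bindings gives V := f(tree(tree(0, f(B, B)), tree(0, f(B, B))), B), Y := tree(tree(0, f(B, B)), tree(0, f(B, B))).
Bind B := f(6, tree(a, d)); no other remaining equation mentions B. Substituting into the earlier bindings gives V := f(tree(tree(0, f(f(6, tree(a, d)), f(6, tree(a, d)))), tree(0, f(f(6, tree(a, d)), f(6, tree(a, d))))), f(6, tree(a, d))), Y := tree(tree(0, f(f(6, tree(a, d)), f(6, tree(a, d)))), tree(0, f(f(6, tree(a, d)), f(6, tree(a, d))))), S := tree(0, f(f(6, tree(a, d)), f(6, tree(a, d)))).
Delete trivial equation tree(6, 6) = tree(6, 6).
No equations remain and no clash or occurs-check failure arose, so a unifier exists.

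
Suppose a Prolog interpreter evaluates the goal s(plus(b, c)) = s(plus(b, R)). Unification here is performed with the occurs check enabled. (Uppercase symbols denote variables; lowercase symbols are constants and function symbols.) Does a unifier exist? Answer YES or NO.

YES

Decompose s/1: plus(b, c) = plus(b, R).
Decompose plus/2: b = b,  c = R.
Delete trivial equation b = b.
Bind R := c.
No equations remain and no clash or occurs-check failure arose, so a unifier exists.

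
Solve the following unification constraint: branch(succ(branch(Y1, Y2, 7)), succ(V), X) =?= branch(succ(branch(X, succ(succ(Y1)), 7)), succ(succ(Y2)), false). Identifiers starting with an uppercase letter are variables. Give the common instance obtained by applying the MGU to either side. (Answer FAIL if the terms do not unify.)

Decompose branch/3: succ(branch(Y1, Y2, 7)) =?= succ(branch(X, succ(succ(Y1)), 7)),  succ(V) =?= succ(succ(Y2)),  X =?= false.
Decompose succ/1: branch(Y1, Y2, 7) =?= branch(X, succ(succ(Y1)), 7).
Decompose branch/3: Y1 =?= X,  Y2 =?= succ(succ(Y1)),  7 =?= 7.
Bind Y1 := X; substituting into the one remaining equation that mentions Y1 gives: Y2 =?= succ(succ(X)).
Bind Y2 := succ(succ(X)); substituting into the one remaining equation that mentions Y2 gives: succ(V) =?= succ(succ(succ(succ(X)))).
Delete trivial equation 7 =?= 7.
Decompose succ/1: V =?= succ(succ(succ(X))).
Bind V := succ(succ(succ(X))); no other remaining equation mentions V.
Bind X := false. Substituting into the earlier bindings gives Y1 := false, Y2 := succ(succ(false)), V := succ(succ(succ(false))).
Applying the MGU to either side gives branch(succ(branch(false, succ(succ(false)), 7)), succ(succ(succ(succ(false)))), false).

branch(succ(branch(false, succ(succ(false)), 7)), succ(succ(succ(succ(false)))), false)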